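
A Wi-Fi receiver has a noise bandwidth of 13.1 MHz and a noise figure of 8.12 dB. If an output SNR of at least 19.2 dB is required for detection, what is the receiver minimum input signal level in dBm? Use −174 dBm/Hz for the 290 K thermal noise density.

Sensitivity = −174 + 10 log₁₀(B) + NF + SNR_min
= −174 + 71.17 + 8.12 + 19.2
= −75.51 dBm → −75.5 dBm

−75.5 dBm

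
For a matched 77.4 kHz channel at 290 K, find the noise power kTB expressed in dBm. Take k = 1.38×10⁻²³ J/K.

−125.1 dBm

P_n = kTB = 1.38×10⁻²³ × 290 × 7.74×10⁴ = 3.10×10⁻¹⁶ W
In dBm: 10 log₁₀(3.10×10⁻¹⁶ / 10⁻³) = −125.1 dBm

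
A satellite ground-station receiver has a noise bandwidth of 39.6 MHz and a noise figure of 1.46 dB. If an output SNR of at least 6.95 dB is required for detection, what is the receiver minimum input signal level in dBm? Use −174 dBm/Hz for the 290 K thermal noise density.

−89.6 dBm

Sensitivity = −174 + 10 log₁₀(B) + NF + SNR_min
= −174 + 75.98 + 1.46 + 6.95
= −89.61 dBm → −89.6 dBm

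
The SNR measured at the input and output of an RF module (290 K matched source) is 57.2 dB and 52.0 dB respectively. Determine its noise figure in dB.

5.2 dB

NF (dB) = SNR_in(dB) − SNR_out(dB) when the source is at T₀
NF = 57.2 − 52.0 = 5.2 dB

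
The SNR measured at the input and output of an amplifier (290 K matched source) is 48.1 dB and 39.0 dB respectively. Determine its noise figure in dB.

9.1 dB

NF (dB) = SNR_in(dB) − SNR_out(dB) when the source is at T₀
NF = 48.1 − 39.0 = 9.1 dB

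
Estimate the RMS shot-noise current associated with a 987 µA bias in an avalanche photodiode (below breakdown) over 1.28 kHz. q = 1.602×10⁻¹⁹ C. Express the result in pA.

I_n = √(2qI·B)
2qI·B = 2 × 1.602×10⁻¹⁹ × 9.87×10⁻⁴ × 1.28×10³ = 4.05×10⁻¹⁹ A²
I_n = √(4.05×10⁻¹⁹) = 6.36×10⁻¹⁰ A = 636 pA

636 pA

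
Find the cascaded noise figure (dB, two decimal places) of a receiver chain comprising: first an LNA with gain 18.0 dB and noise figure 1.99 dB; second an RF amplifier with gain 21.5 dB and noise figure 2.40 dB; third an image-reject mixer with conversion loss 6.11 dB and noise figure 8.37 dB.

Convert to linear (a loss of L dB is a gain of −L dB): F_i = 10^(NF_i/10), G_i = 10^(G_i,dB/10)
  Stage 1: F_1 = 10^(1.99/10) = 1.581, G_1 = 10^(18.0/10) = 63.10
  Stage 2: F_2 = 10^(2.40/10) = 1.738, G_2 = 10^(21.5/10) = 141.3
  Stage 3: F_3 = 10^(8.37/10) = 6.871, G_3 = 10^(−6.11/10) = 0.2449
Friis cascade:
  F = 1.581 + (1.738 − 1)/63.10 + (6.871 − 1)/8913 = 1.594
NF = 10 log₁₀(1.594) = 2.02 dB

2.02 dB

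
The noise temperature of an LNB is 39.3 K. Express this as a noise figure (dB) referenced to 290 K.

0.552 dB

F = 1 + T_e/T₀ = 1 + 39.3/290 = 1.13552
NF = 10 log₁₀(1.13552) = 0.552 dB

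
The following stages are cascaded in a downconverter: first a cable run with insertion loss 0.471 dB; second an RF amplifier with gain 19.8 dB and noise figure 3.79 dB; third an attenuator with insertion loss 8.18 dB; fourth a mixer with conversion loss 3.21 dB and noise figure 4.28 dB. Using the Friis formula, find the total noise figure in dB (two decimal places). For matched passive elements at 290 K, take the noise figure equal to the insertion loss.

4.57 dB

Convert to linear (a loss of L dB is a gain of −L dB): F_i = 10^(NF_i/10), G_i = 10^(G_i,dB/10)
  Stage 1: F_1 = 10^(0.471/10) = 1.115, G_1 = 10^(−0.471/10) = 0.8972
  Stage 2: F_2 = 10^(3.79/10) = 2.393, G_2 = 10^(19.8/10) = 95.50
  Stage 3: F_3 = 10^(8.18/10) = 6.577, G_3 = 10^(−8.18/10) = 0.1521
  Stage 4: F_4 = 10^(4.28/10) = 2.679, G_4 = 10^(−3.21/10) = 0.4775
Friis cascade:
  F = 1.115 + (2.393 − 1)/0.8972 + (6.577 − 1)/85.68 + (2.679 − 1)/13.03 = 2.861
NF = 10 log₁₀(2.861) = 4.57 dB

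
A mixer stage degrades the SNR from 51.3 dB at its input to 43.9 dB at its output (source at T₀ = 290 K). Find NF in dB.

7.4 dB

NF (dB) = SNR_in(dB) − SNR_out(dB) when the source is at T₀
NF = 51.3 − 43.9 = 7.4 dB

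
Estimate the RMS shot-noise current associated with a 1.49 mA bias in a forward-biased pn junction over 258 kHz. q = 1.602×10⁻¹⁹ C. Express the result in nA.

11.1 nA

I_n = √(2qI·B)
2qI·B = 2 × 1.602×10⁻¹⁹ × 1.49×10⁻³ × 2.58×10⁵ = 1.23×10⁻¹⁶ A²
I_n = √(1.23×10⁻¹⁶) = 1.11×10⁻⁸ A = 11.1 nA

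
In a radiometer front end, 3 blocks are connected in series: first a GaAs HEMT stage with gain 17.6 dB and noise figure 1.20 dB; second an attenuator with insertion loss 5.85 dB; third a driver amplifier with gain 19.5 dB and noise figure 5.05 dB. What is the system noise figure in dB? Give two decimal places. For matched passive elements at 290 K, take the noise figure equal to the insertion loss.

1.80 dB

Convert to linear (a loss of L dB is a gain of −L dB): F_i = 10^(NF_i/10), G_i = 10^(G_i,dB/10)
  Stage 1: F_1 = 10^(1.20/10) = 1.318, G_1 = 10^(17.6/10) = 57.54
  Stage 2: F_2 = 10^(5.85/10) = 3.846, G_2 = 10^(−5.85/10) = 0.2600
  Stage 3: F_3 = 10^(5.05/10) = 3.199, G_3 = 10^(19.5/10) = 89.13
Friis cascade:
  F = 1.318 + (3.846 − 1)/57.54 + (3.199 − 1)/14.96 = 1.515
NF = 10 log₁₀(1.515) = 1.80 dB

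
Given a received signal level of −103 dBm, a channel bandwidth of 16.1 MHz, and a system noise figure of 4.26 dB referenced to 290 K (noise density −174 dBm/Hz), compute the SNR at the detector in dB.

Noise floor: N = −174 + 10 log₁₀(B) + NF
10 log₁₀(1.61×10⁷) = 72.07 dB
N = −174 + 72.07 + 4.26 = −97.67 dBm
SNR = P_sig − N = −103 − (−97.67) = −5.33 dB → −5.3 dB

−5.3 dB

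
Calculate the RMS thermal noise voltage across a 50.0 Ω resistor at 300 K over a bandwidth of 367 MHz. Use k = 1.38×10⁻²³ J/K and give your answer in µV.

17.4 µV

V_n = √(4kTRB)
4kTRB = 4 × 1.38×10⁻²³ × 300 × 5.00×10¹ × 3.67×10⁸ = 3.04×10⁻¹⁰ V²
V_n = √(3.04×10⁻¹⁰) = 1.74×10⁻⁵ V = 17.4 µV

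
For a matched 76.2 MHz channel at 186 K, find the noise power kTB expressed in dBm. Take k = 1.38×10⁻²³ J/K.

−97.1 dBm

P_n = kTB = 1.38×10⁻²³ × 186 × 7.62×10⁷ = 1.96×10⁻¹³ W
In dBm: 10 log₁₀(1.96×10⁻¹³ / 10⁻³) = −97.1 dBm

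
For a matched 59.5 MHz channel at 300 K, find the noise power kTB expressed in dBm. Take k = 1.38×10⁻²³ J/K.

−96.1 dBm

P_n = kTB = 1.38×10⁻²³ × 300 × 5.95×10⁷ = 2.46×10⁻¹³ W
In dBm: 10 log₁₀(2.46×10⁻¹³ / 10⁻³) = −96.1 dBm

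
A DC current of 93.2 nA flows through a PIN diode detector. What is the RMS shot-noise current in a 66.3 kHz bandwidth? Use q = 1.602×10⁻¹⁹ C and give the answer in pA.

I_n = √(2qI·B)
2qI·B = 2 × 1.602×10⁻¹⁹ × 9.32×10⁻⁸ × 6.63×10⁴ = 1.98×10⁻²¹ A²
I_n = √(1.98×10⁻²¹) = 4.45×10⁻¹¹ A = 44.5 pA

44.5 pA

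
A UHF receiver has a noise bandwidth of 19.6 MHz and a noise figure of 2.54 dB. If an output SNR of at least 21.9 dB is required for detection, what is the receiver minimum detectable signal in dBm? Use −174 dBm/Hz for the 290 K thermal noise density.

Sensitivity = −174 + 10 log₁₀(B) + NF + SNR_min
= −174 + 72.92 + 2.54 + 21.9
= −76.64 dBm → −76.6 dBm

−76.6 dBm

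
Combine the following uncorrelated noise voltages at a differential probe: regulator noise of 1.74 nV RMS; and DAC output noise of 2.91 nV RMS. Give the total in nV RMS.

3.39 nV

Uncorrelated sources add in power (mean-square): V_tot = √(ΣV_i²)
V_tot = √[(1.74×10⁻⁹)² + (2.91×10⁻⁹)²] = 3.39×10⁻⁹ V = 3.39 nV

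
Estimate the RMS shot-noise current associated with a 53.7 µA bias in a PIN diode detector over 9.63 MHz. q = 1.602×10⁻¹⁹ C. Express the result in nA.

I_n = √(2qI·B)
2qI·B = 2 × 1.602×10⁻¹⁹ × 5.37×10⁻⁵ × 9.63×10⁶ = 1.66×10⁻¹⁶ A²
I_n = √(1.66×10⁻¹⁶) = 1.29×10⁻⁸ A = 12.9 nA

12.9 nA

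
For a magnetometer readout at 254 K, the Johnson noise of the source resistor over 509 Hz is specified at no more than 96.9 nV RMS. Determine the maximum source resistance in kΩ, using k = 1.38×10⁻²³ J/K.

1.32 kΩ

Johnson–Nyquist: V_n = √(4kTRB) ⇒ R = V_n² / (4kTB)
4kTB = 4 × 1.38×10⁻²³ × 254 × 5.09×10² = 7.14×10⁻¹⁸
R = (9.69×10⁻⁸)² / 7.14×10⁻¹⁸ = 1.32×10³ Ω = 1.32 kΩ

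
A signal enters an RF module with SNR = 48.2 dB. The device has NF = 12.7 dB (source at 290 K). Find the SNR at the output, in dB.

35.5 dB

By definition F = SNR_in/SNR_out, so in dB: SNR_out = SNR_in − NF
SNR_out = 48.2 − 12.7 = 35.5 dB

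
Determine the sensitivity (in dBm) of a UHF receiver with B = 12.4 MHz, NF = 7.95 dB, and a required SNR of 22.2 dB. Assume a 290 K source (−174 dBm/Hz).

Sensitivity = −174 + 10 log₁₀(B) + NF + SNR_min
= −174 + 70.93 + 7.95 + 22.2
= −72.92 dBm → −72.9 dBm

−72.9 dBm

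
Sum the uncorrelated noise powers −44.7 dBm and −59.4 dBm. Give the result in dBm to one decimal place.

−44.6 dBm

Convert to linear, add, convert back:
P₁ = 3.39×10⁻⁸ W, P₂ = 1.15×10⁻⁹ W
P_tot = 3.50×10⁻⁸ W → 10 log₁₀(P_tot / 10⁻³) = −44.6 dBm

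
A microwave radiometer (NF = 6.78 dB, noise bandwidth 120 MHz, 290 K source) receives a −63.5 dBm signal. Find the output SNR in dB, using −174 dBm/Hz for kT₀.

Noise floor: N = −174 + 10 log₁₀(B) + NF
10 log₁₀(1.20×10⁸) = 80.79 dB
N = −174 + 80.79 + 6.78 = −86.43 dBm
SNR = P_sig − N = −63.5 − (−86.43) = 22.93 dB → 22.9 dB

22.9 dB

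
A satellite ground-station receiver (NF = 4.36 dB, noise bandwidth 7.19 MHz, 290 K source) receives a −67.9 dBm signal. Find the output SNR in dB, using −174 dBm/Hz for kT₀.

33.2 dB

Noise floor: N = −174 + 10 log₁₀(B) + NF
10 log₁₀(7.19×10⁶) = 68.57 dB
N = −174 + 68.57 + 4.36 = −101.07 dBm
SNR = P_sig − N = −67.9 − (−101.07) = 33.17 dB → 33.2 dB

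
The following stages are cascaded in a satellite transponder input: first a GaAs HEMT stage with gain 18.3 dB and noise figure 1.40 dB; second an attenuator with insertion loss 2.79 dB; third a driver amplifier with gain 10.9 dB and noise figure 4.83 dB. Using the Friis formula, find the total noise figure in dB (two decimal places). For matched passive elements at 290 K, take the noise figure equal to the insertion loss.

Convert to linear (a loss of L dB is a gain of −L dB): F_i = 10^(NF_i/10), G_i = 10^(G_i,dB/10)
  Stage 1: F_1 = 10^(1.40/10) = 1.380, G_1 = 10^(18.3/10) = 67.61
  Stage 2: F_2 = 10^(2.79/10) = 1.901, G_2 = 10^(−2.79/10) = 0.5260
  Stage 3: F_3 = 10^(4.83/10) = 3.041, G_3 = 10^(10.9/10) = 12.30
Friis cascade:
  F = 1.380 + (1.901 − 1)/67.61 + (3.041 − 1)/35.56 = 1.451
NF = 10 log₁₀(1.451) = 1.62 dB

1.62 dB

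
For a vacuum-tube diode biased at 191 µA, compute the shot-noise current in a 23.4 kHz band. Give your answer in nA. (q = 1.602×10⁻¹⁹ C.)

1.20 nA

I_n = √(2qI·B)
2qI·B = 2 × 1.602×10⁻¹⁹ × 1.91×10⁻⁴ × 2.34×10⁴ = 1.43×10⁻¹⁸ A²
I_n = √(1.43×10⁻¹⁸) = 1.20×10⁻⁹ A = 1.20 nA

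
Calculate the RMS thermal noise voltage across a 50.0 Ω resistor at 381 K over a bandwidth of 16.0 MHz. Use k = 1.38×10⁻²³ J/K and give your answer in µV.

4.10 µV

V_n = √(4kTRB)
4kTRB = 4 × 1.38×10⁻²³ × 381 × 5.00×10¹ × 1.60×10⁷ = 1.68×10⁻¹¹ V²
V_n = √(1.68×10⁻¹¹) = 4.10×10⁻⁶ V = 4.10 µV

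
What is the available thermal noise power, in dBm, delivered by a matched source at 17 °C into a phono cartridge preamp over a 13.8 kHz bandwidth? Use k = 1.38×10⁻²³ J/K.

−132.6 dBm

T = 17 °C + 273.15 = 290.15 K
P_n = kTB = 1.38×10⁻²³ × 290.15 × 1.38×10⁴ = 5.53×10⁻¹⁷ W
In dBm: 10 log₁₀(5.53×10⁻¹⁷ / 10⁻³) = −132.6 dBm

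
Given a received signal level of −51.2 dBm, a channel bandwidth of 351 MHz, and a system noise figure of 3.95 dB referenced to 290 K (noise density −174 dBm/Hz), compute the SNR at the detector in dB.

33.4 dB

Noise floor: N = −174 + 10 log₁₀(B) + NF
10 log₁₀(3.51×10⁸) = 85.45 dB
N = −174 + 85.45 + 3.95 = −84.60 dBm
SNR = P_sig − N = −51.2 − (−84.60) = 33.40 dB → 33.4 dB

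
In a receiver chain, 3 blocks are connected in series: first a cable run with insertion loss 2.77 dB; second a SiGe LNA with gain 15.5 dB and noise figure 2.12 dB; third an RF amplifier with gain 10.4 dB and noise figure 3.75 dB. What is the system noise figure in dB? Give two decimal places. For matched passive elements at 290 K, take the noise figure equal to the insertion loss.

4.99 dB

Convert to linear (a loss of L dB is a gain of −L dB): F_i = 10^(NF_i/10), G_i = 10^(G_i,dB/10)
  Stage 1: F_1 = 10^(2.77/10) = 1.892, G_1 = 10^(−2.77/10) = 0.5284
  Stage 2: F_2 = 10^(2.12/10) = 1.629, G_2 = 10^(15.5/10) = 35.48
  Stage 3: F_3 = 10^(3.75/10) = 2.371, G_3 = 10^(10.4/10) = 10.96
Friis cascade:
  F = 1.892 + (1.629 − 1)/0.5284 + (2.371 − 1)/18.75 = 3.156
NF = 10 log₁₀(3.156) = 4.99 dB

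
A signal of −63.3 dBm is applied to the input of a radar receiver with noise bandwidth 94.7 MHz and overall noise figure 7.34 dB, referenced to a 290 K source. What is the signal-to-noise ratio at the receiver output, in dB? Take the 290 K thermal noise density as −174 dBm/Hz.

23.6 dB

Noise floor: N = −174 + 10 log₁₀(B) + NF
10 log₁₀(9.47×10⁷) = 79.76 dB
N = −174 + 79.76 + 7.34 = −86.90 dBm
SNR = P_sig − N = −63.3 − (−86.90) = 23.60 dB → 23.6 dB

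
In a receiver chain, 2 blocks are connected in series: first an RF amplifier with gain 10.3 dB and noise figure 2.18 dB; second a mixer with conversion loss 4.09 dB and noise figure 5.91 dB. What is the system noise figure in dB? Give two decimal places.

2.84 dB

Convert to linear (a loss of L dB is a gain of −L dB): F_i = 10^(NF_i/10), G_i = 10^(G_i,dB/10)
  Stage 1: F_1 = 10^(2.18/10) = 1.652, G_1 = 10^(10.3/10) = 10.72
  Stage 2: F_2 = 10^(5.91/10) = 3.899, G_2 = 10^(−4.09/10) = 0.3899
Friis cascade:
  F = 1.652 + (3.899 − 1)/10.72 = 1.923
NF = 10 log₁₀(1.923) = 2.84 dB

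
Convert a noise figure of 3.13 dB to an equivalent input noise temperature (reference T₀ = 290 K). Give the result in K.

306 K

F = 10^(3.13/10) = 2.05589
T_e = (F − 1)·T₀ = (2.05589 − 1) × 290 = 306 K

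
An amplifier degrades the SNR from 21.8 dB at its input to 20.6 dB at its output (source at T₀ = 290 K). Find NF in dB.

NF (dB) = SNR_in(dB) − SNR_out(dB) when the source is at T₀
NF = 21.8 − 20.6 = 1.2 dB

1.2 dB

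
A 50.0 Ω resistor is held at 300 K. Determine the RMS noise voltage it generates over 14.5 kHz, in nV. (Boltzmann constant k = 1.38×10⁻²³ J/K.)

V_n = √(4kTRB)
4kTRB = 4 × 1.38×10⁻²³ × 300 × 5.00×10¹ × 1.45×10⁴ = 1.20×10⁻¹⁴ V²
V_n = √(1.20×10⁻¹⁴) = 1.10×10⁻⁷ V = 110 nV

110 nV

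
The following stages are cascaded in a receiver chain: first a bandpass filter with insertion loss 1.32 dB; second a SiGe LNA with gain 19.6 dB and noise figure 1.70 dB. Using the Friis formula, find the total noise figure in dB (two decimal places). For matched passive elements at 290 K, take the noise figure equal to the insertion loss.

Convert to linear (a loss of L dB is a gain of −L dB): F_i = 10^(NF_i/10), G_i = 10^(G_i,dB/10)
  Stage 1: F_1 = 10^(1.32/10) = 1.355, G_1 = 10^(−1.32/10) = 0.7379
  Stage 2: F_2 = 10^(1.70/10) = 1.479, G_2 = 10^(19.6/10) = 91.20
Friis cascade:
  F = 1.355 + (1.479 − 1)/0.7379 = 2.004
NF = 10 log₁₀(2.004) = 3.02 dB

3.02 dB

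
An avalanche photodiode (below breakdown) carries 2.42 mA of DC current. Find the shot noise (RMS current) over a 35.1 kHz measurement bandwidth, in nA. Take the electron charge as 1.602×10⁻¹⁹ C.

5.22 nA

I_n = √(2qI·B)
2qI·B = 2 × 1.602×10⁻¹⁹ × 2.42×10⁻³ × 3.51×10⁴ = 2.72×10⁻¹⁷ A²
I_n = √(2.72×10⁻¹⁷) = 5.22×10⁻⁹ A = 5.22 nA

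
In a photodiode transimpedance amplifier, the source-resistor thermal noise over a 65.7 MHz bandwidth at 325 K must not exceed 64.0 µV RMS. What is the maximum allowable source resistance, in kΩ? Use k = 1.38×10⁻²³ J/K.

3.48 kΩ

Johnson–Nyquist: V_n = √(4kTRB) ⇒ R = V_n² / (4kTB)
4kTB = 4 × 1.38×10⁻²³ × 325 × 6.57×10⁷ = 1.18×10⁻¹²
R = (6.40×10⁻⁵)² / 1.18×10⁻¹² = 3.48×10³ Ω = 3.48 kΩ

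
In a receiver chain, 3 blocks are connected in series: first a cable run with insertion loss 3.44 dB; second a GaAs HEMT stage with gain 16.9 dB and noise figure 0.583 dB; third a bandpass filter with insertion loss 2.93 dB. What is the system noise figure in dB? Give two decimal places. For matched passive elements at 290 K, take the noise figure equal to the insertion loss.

4.10 dB

Convert to linear (a loss of L dB is a gain of −L dB): F_i = 10^(NF_i/10), G_i = 10^(G_i,dB/10)
  Stage 1: F_1 = 10^(3.44/10) = 2.208, G_1 = 10^(−3.44/10) = 0.4529
  Stage 2: F_2 = 10^(0.583/10) = 1.144, G_2 = 10^(16.9/10) = 48.98
  Stage 3: F_3 = 10^(2.93/10) = 1.963, G_3 = 10^(−2.93/10) = 0.5093
Friis cascade:
  F = 2.208 + (1.144 − 1)/0.4529 + (1.963 − 1)/22.18 = 2.569
NF = 10 log₁₀(2.569) = 4.10 dB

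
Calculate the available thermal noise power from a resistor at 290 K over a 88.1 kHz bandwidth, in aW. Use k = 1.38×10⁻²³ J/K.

353 aW

P_n = kTB = 1.38×10⁻²³ × 290 × 8.81×10⁴ = 3.53×10⁻¹⁶ W = 353 aW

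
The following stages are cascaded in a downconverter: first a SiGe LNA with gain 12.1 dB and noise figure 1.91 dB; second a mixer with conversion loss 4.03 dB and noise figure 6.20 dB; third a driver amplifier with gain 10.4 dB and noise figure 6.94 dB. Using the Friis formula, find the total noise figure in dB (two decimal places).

Convert to linear (a loss of L dB is a gain of −L dB): F_i = 10^(NF_i/10), G_i = 10^(G_i,dB/10)
  Stage 1: F_1 = 10^(1.91/10) = 1.552, G_1 = 10^(12.1/10) = 16.22
  Stage 2: F_2 = 10^(6.20/10) = 4.169, G_2 = 10^(−4.03/10) = 0.3954
  Stage 3: F_3 = 10^(6.94/10) = 4.943, G_3 = 10^(10.4/10) = 10.96
Friis cascade:
  F = 1.552 + (4.169 − 1)/16.22 + (4.943 − 1)/6.412 = 2.363
NF = 10 log₁₀(2.363) = 3.73 dB

3.73 dB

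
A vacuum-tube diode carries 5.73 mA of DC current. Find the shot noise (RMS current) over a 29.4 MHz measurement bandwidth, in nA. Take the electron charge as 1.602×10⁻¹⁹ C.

232 nA

I_n = √(2qI·B)
2qI·B = 2 × 1.602×10⁻¹⁹ × 5.73×10⁻³ × 2.94×10⁷ = 5.40×10⁻¹⁴ A²
I_n = √(5.40×10⁻¹⁴) = 2.32×10⁻⁷ A = 232 nA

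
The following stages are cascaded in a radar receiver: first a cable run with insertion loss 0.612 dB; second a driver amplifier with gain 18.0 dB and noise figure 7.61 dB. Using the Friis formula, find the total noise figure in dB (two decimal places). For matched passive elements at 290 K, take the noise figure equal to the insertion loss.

8.22 dB

Convert to linear (a loss of L dB is a gain of −L dB): F_i = 10^(NF_i/10), G_i = 10^(G_i,dB/10)
  Stage 1: F_1 = 10^(0.612/10) = 1.151, G_1 = 10^(−0.612/10) = 0.8686
  Stage 2: F_2 = 10^(7.61/10) = 5.768, G_2 = 10^(18.0/10) = 63.10
Friis cascade:
  F = 1.151 + (5.768 − 1)/0.8686 = 6.640
NF = 10 log₁₀(6.640) = 8.22 dB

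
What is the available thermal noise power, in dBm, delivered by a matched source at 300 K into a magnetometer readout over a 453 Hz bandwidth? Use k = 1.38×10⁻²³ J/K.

P_n = kTB = 1.38×10⁻²³ × 300 × 4.53×10² = 1.88×10⁻¹⁸ W
In dBm: 10 log₁₀(1.88×10⁻¹⁸ / 10⁻³) = −147.3 dBm

−147.3 dBm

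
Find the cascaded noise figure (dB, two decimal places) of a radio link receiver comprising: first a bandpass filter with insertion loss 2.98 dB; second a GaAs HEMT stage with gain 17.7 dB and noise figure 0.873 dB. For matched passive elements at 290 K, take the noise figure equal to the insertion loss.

3.85 dB

Convert to linear (a loss of L dB is a gain of −L dB): F_i = 10^(NF_i/10), G_i = 10^(G_i,dB/10)
  Stage 1: F_1 = 10^(2.98/10) = 1.986, G_1 = 10^(−2.98/10) = 0.5035
  Stage 2: F_2 = 10^(0.873/10) = 1.223, G_2 = 10^(17.7/10) = 58.88
Friis cascade:
  F = 1.986 + (1.223 − 1)/0.5035 = 2.428
NF = 10 log₁₀(2.428) = 3.85 dB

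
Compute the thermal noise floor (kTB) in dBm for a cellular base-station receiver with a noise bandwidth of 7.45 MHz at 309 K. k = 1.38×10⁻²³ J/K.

−105.0 dBm

P_n = kTB = 1.38×10⁻²³ × 309 × 7.45×10⁶ = 3.18×10⁻¹⁴ W
In dBm: 10 log₁₀(3.18×10⁻¹⁴ / 10⁻³) = −105.0 dBm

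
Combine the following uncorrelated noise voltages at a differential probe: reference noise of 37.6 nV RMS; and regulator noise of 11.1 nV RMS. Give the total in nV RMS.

Uncorrelated sources add in power (mean-square): V_tot = √(ΣV_i²)
V_tot = √[(3.76×10⁻⁸)² + (1.11×10⁻⁸)²] = 3.92×10⁻⁸ V = 39.2 nV

39.2 nV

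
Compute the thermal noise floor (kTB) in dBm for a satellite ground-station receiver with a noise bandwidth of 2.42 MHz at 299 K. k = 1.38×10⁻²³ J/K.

−110.0 dBm

P_n = kTB = 1.38×10⁻²³ × 299 × 2.42×10⁶ = 9.99×10⁻¹⁵ W
In dBm: 10 log₁₀(9.99×10⁻¹⁵ / 10⁻³) = −110.0 dBm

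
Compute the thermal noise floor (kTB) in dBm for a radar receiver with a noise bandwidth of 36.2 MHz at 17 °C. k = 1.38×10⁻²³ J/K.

−98.4 dBm

T = 17 °C + 273.15 = 290.15 K
P_n = kTB = 1.38×10⁻²³ × 290.15 × 3.62×10⁷ = 1.45×10⁻¹³ W
In dBm: 10 log₁₀(1.45×10⁻¹³ / 10⁻³) = −98.4 dBm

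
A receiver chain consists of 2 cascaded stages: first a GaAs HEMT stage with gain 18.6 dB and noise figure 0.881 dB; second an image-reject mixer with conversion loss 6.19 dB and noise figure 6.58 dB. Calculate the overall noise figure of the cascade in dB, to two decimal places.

Convert to linear (a loss of L dB is a gain of −L dB): F_i = 10^(NF_i/10), G_i = 10^(G_i,dB/10)
  Stage 1: F_1 = 10^(0.881/10) = 1.225, G_1 = 10^(18.6/10) = 72.44
  Stage 2: F_2 = 10^(6.58/10) = 4.550, G_2 = 10^(−6.19/10) = 0.2404
Friis cascade:
  F = 1.225 + (4.550 − 1)/72.44 = 1.274
NF = 10 log₁₀(1.274) = 1.05 dB

1.05 dB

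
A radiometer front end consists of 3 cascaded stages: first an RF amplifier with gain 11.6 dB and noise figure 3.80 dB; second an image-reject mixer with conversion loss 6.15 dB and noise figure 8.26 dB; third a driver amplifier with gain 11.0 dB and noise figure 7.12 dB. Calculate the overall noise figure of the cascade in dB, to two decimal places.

6.00 dB

Convert to linear (a loss of L dB is a gain of −L dB): F_i = 10^(NF_i/10), G_i = 10^(G_i,dB/10)
  Stage 1: F_1 = 10^(3.80/10) = 2.399, G_1 = 10^(11.6/10) = 14.45
  Stage 2: F_2 = 10^(8.26/10) = 6.699, G_2 = 10^(−6.15/10) = 0.2427
  Stage 3: F_3 = 10^(7.12/10) = 5.152, G_3 = 10^(11.0/10) = 12.59
Friis cascade:
  F = 2.399 + (6.699 − 1)/14.45 + (5.152 − 1)/3.508 = 3.977
NF = 10 log₁₀(3.977) = 6.00 dB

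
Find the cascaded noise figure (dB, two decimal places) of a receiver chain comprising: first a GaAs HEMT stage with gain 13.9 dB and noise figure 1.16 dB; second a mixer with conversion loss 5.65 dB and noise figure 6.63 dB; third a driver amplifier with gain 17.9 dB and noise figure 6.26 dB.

2.87 dB

Convert to linear (a loss of L dB is a gain of −L dB): F_i = 10^(NF_i/10), G_i = 10^(G_i,dB/10)
  Stage 1: F_1 = 10^(1.16/10) = 1.306, G_1 = 10^(13.9/10) = 24.55
  Stage 2: F_2 = 10^(6.63/10) = 4.603, G_2 = 10^(−5.65/10) = 0.2723
  Stage 3: F_3 = 10^(6.26/10) = 4.227, G_3 = 10^(17.9/10) = 61.66
Friis cascade:
  F = 1.306 + (4.603 − 1)/24.55 + (4.227 − 1)/6.683 = 1.936
NF = 10 log₁₀(1.936) = 2.87 dB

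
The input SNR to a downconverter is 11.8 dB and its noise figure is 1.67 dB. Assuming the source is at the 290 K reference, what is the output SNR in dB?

By definition F = SNR_in/SNR_out, so in dB: SNR_out = SNR_in − NF
SNR_out = 11.8 − 1.67 = 10.13 dB

10.13 dB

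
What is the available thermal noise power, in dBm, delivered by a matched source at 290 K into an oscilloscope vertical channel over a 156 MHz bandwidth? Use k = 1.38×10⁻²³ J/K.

P_n = kTB = 1.38×10⁻²³ × 290 × 1.56×10⁸ = 6.24×10⁻¹³ W
In dBm: 10 log₁₀(6.24×10⁻¹³ / 10⁻³) = −92.0 dBm

−92.0 dBm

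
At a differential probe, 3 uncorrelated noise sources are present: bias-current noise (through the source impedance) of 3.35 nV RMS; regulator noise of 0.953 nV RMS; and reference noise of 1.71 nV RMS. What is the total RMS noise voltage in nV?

Uncorrelated sources add in power (mean-square): V_tot = √(ΣV_i²)
V_tot = √[(3.35×10⁻⁹)² + (9.53×10⁻¹⁰)² + (1.71×10⁻⁹)²] = 3.88×10⁻⁹ V = 3.88 nV

3.88 nV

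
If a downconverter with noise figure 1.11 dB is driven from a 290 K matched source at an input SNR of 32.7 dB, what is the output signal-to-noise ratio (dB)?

By definition F = SNR_in/SNR_out, so in dB: SNR_out = SNR_in − NF
SNR_out = 32.7 − 1.11 = 31.59 dB

31.59 dB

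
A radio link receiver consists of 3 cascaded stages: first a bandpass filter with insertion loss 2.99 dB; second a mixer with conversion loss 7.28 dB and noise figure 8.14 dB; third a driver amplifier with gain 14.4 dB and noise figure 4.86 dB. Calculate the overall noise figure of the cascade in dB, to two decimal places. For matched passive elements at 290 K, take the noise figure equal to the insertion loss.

Convert to linear (a loss of L dB is a gain of −L dB): F_i = 10^(NF_i/10), G_i = 10^(G_i,dB/10)
  Stage 1: F_1 = 10^(2.99/10) = 1.991, G_1 = 10^(−2.99/10) = 0.5023
  Stage 2: F_2 = 10^(8.14/10) = 6.516, G_2 = 10^(−7.28/10) = 0.1871
  Stage 3: F_3 = 10^(4.86/10) = 3.062, G_3 = 10^(14.4/10) = 27.54
Friis cascade:
  F = 1.991 + (6.516 − 1)/0.5023 + (3.062 − 1)/0.09397 = 34.91
NF = 10 log₁₀(34.91) = 15.43 dB

15.43 dB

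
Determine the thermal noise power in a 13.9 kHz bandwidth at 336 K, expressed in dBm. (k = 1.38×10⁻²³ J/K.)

−131.9 dBm

P_n = kTB = 1.38×10⁻²³ × 336 × 1.39×10⁴ = 6.45×10⁻¹⁷ W
In dBm: 10 log₁₀(6.45×10⁻¹⁷ / 10⁻³) = −131.9 dBm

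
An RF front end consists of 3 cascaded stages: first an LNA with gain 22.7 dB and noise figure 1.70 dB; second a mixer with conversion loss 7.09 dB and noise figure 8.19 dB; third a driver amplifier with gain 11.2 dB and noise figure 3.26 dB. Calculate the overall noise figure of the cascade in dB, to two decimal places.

Convert to linear (a loss of L dB is a gain of −L dB): F_i = 10^(NF_i/10), G_i = 10^(G_i,dB/10)
  Stage 1: F_1 = 10^(1.70/10) = 1.479, G_1 = 10^(22.7/10) = 186.2
  Stage 2: F_2 = 10^(8.19/10) = 6.592, G_2 = 10^(−7.09/10) = 0.1954
  Stage 3: F_3 = 10^(3.26/10) = 2.118, G_3 = 10^(11.2/10) = 13.18
Friis cascade:
  F = 1.479 + (6.592 − 1)/186.2 + (2.118 − 1)/36.39 = 1.540
NF = 10 log₁₀(1.540) = 1.87 dB

1.87 dB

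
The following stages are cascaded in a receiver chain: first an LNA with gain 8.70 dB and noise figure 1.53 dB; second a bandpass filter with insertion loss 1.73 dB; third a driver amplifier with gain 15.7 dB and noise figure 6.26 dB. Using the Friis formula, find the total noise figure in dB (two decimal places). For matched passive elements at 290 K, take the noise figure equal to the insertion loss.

Convert to linear (a loss of L dB is a gain of −L dB): F_i = 10^(NF_i/10), G_i = 10^(G_i,dB/10)
  Stage 1: F_1 = 10^(1.53/10) = 1.422, G_1 = 10^(8.70/10) = 7.413
  Stage 2: F_2 = 10^(1.73/10) = 1.489, G_2 = 10^(−1.73/10) = 0.6714
  Stage 3: F_3 = 10^(6.26/10) = 4.227, G_3 = 10^(15.7/10) = 37.15
Friis cascade:
  F = 1.422 + (1.489 − 1)/7.413 + (4.227 − 1)/4.977 = 2.137
NF = 10 log₁₀(2.137) = 3.30 dB

3.30 dB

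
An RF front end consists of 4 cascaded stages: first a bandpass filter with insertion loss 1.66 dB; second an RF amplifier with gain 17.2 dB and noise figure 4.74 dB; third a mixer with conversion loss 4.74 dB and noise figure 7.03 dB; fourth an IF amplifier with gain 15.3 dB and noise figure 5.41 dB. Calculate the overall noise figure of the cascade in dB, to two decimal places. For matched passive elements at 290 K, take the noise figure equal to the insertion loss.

6.71 dB

Convert to linear (a loss of L dB is a gain of −L dB): F_i = 10^(NF_i/10), G_i = 10^(G_i,dB/10)
  Stage 1: F_1 = 10^(1.66/10) = 1.466, G_1 = 10^(−1.66/10) = 0.6823
  Stage 2: F_2 = 10^(4.74/10) = 2.979, G_2 = 10^(17.2/10) = 52.48
  Stage 3: F_3 = 10^(7.03/10) = 5.047, G_3 = 10^(−4.74/10) = 0.3357
  Stage 4: F_4 = 10^(5.41/10) = 3.475, G_4 = 10^(15.3/10) = 33.88
Friis cascade:
  F = 1.466 + (2.979 − 1)/0.6823 + (5.047 − 1)/35.81 + (3.475 − 1)/12.02 = 4.684
NF = 10 log₁₀(4.684) = 6.71 dB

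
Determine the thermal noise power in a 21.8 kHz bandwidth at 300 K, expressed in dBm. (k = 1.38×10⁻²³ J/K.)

P_n = kTB = 1.38×10⁻²³ × 300 × 2.18×10⁴ = 9.03×10⁻¹⁷ W
In dBm: 10 log₁₀(9.03×10⁻¹⁷ / 10⁻³) = −130.4 dBm

−130.4 dBm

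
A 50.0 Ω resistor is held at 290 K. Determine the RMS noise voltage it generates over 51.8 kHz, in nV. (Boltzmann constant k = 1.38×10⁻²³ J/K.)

V_n = √(4kTRB)
4kTRB = 4 × 1.38×10⁻²³ × 290 × 5.00×10¹ × 5.18×10⁴ = 4.15×10⁻¹⁴ V²
V_n = √(4.15×10⁻¹⁴) = 2.04×10⁻⁷ V = 204 nV

204 nV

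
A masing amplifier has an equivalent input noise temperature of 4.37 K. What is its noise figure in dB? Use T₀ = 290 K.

0.065 dB

F = 1 + T_e/T₀ = 1 + 4.37/290 = 1.01507
NF = 10 log₁₀(1.01507) = 0.065 dB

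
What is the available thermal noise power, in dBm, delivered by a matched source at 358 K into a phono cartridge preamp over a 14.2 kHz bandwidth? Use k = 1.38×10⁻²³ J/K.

−131.5 dBm

P_n = kTB = 1.38×10⁻²³ × 358 × 1.42×10⁴ = 7.02×10⁻¹⁷ W
In dBm: 10 log₁₀(7.02×10⁻¹⁷ / 10⁻³) = −131.5 dBm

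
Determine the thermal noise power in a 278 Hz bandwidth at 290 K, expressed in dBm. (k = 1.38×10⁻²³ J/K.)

P_n = kTB = 1.38×10⁻²³ × 290 × 2.78×10² = 1.11×10⁻¹⁸ W
In dBm: 10 log₁₀(1.11×10⁻¹⁸ / 10⁻³) = −149.5 dBm

−149.5 dBm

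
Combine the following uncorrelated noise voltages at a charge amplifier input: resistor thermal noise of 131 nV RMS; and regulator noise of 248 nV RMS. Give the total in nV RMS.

Uncorrelated sources add in power (mean-square): V_tot = √(ΣV_i²)
V_tot = √[(1.31×10⁻⁷)² + (2.48×10⁻⁷)²] = 2.80×10⁻⁷ V = 280 nV

280 nV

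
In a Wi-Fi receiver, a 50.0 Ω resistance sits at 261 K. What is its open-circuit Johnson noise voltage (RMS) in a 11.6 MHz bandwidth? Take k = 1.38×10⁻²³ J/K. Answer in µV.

V_n = √(4kTRB)
4kTRB = 4 × 1.38×10⁻²³ × 261 × 5.00×10¹ × 1.16×10⁷ = 8.36×10⁻¹² V²
V_n = √(8.36×10⁻¹²) = 2.89×10⁻⁶ V = 2.89 µV

2.89 µV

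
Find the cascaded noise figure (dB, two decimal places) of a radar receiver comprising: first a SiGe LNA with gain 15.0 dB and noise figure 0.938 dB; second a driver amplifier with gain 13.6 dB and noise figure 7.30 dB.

1.40 dB

Convert to linear (a loss of L dB is a gain of −L dB): F_i = 10^(NF_i/10), G_i = 10^(G_i,dB/10)
  Stage 1: F_1 = 10^(0.938/10) = 1.241, G_1 = 10^(15.0/10) = 31.62
  Stage 2: F_2 = 10^(7.30/10) = 5.370, G_2 = 10^(13.6/10) = 22.91
Friis cascade:
  F = 1.241 + (5.370 − 1)/31.62 = 1.379
NF = 10 log₁₀(1.379) = 1.40 dB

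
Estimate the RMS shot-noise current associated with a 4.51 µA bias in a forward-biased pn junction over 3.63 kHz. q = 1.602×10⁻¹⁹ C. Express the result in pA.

I_n = √(2qI·B)
2qI·B = 2 × 1.602×10⁻¹⁹ × 4.51×10⁻⁶ × 3.63×10³ = 5.25×10⁻²¹ A²
I_n = √(5.25×10⁻²¹) = 7.24×10⁻¹¹ A = 72.4 pA

72.4 pA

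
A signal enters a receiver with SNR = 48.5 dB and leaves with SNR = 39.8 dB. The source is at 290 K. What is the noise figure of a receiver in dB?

NF (dB) = SNR_in(dB) − SNR_out(dB) when the source is at T₀
NF = 48.5 − 39.8 = 8.7 dB

8.7 dB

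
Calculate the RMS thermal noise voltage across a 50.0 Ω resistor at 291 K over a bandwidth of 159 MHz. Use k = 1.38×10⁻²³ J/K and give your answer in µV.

11.3 µV

V_n = √(4kTRB)
4kTRB = 4 × 1.38×10⁻²³ × 291 × 5.00×10¹ × 1.59×10⁸ = 1.28×10⁻¹⁰ V²
V_n = √(1.28×10⁻¹⁰) = 1.13×10⁻⁵ V = 11.3 µV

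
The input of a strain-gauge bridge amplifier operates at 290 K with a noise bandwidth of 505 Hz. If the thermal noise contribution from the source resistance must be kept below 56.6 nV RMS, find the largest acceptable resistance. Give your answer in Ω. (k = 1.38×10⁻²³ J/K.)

396 Ω

Johnson–Nyquist: V_n = √(4kTRB) ⇒ R = V_n² / (4kTB)
4kTB = 4 × 1.38×10⁻²³ × 290 × 5.05×10² = 8.08×10⁻¹⁸
R = (5.66×10⁻⁸)² / 8.08×10⁻¹⁸ = 3.96×10² Ω = 396 Ω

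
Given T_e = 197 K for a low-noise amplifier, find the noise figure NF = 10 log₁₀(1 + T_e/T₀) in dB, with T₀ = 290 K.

F = 1 + T_e/T₀ = 1 + 197/290 = 1.67931
NF = 10 log₁₀(1.67931) = 2.25 dB

2.25 dB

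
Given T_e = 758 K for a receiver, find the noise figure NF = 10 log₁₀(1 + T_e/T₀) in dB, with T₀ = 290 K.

F = 1 + T_e/T₀ = 1 + 758/290 = 3.61379
NF = 10 log₁₀(3.61379) = 5.58 dB

5.58 dB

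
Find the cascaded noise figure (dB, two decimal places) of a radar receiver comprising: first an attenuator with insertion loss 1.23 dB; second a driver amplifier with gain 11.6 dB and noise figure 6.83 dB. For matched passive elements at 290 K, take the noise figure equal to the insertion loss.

8.06 dB

Convert to linear (a loss of L dB is a gain of −L dB): F_i = 10^(NF_i/10), G_i = 10^(G_i,dB/10)
  Stage 1: F_1 = 10^(1.23/10) = 1.327, G_1 = 10^(−1.23/10) = 0.7534
  Stage 2: F_2 = 10^(6.83/10) = 4.819, G_2 = 10^(11.6/10) = 14.45
Friis cascade:
  F = 1.327 + (4.819 − 1)/0.7534 = 6.397
NF = 10 log₁₀(6.397) = 8.06 dB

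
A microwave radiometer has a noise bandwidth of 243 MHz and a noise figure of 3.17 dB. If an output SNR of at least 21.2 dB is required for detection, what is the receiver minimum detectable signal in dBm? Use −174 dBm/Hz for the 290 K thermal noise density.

Sensitivity = −174 + 10 log₁₀(B) + NF + SNR_min
= −174 + 83.86 + 3.17 + 21.2
= −65.77 dBm → −65.8 dBm

−65.8 dBm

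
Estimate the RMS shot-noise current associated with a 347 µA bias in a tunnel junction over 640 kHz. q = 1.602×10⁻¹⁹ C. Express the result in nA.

I_n = √(2qI·B)
2qI·B = 2 × 1.602×10⁻¹⁹ × 3.47×10⁻⁴ × 6.40×10⁵ = 7.12×10⁻¹⁷ A²
I_n = √(7.12×10⁻¹⁷) = 8.44×10⁻⁹ A = 8.44 nA

8.44 nA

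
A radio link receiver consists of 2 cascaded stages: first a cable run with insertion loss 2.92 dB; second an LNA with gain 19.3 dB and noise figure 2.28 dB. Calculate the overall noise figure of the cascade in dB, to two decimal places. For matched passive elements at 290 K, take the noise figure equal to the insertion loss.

5.20 dB

Convert to linear (a loss of L dB is a gain of −L dB): F_i = 10^(NF_i/10), G_i = 10^(G_i,dB/10)
  Stage 1: F_1 = 10^(2.92/10) = 1.959, G_1 = 10^(−2.92/10) = 0.5105
  Stage 2: F_2 = 10^(2.28/10) = 1.690, G_2 = 10^(19.3/10) = 85.11
Friis cascade:
  F = 1.959 + (1.690 − 1)/0.5105 = 3.311
NF = 10 log₁₀(3.311) = 5.20 dB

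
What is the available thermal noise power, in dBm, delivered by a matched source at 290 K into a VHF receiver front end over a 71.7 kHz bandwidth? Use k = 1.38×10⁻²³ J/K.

−125.4 dBm

P_n = kTB = 1.38×10⁻²³ × 290 × 7.17×10⁴ = 2.87×10⁻¹⁶ W
In dBm: 10 log₁₀(2.87×10⁻¹⁶ / 10⁻³) = −125.4 dBm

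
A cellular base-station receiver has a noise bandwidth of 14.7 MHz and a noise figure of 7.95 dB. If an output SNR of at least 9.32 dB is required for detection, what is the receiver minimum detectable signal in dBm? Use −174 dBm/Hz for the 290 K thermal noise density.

−85.1 dBm

Sensitivity = −174 + 10 log₁₀(B) + NF + SNR_min
= −174 + 71.67 + 7.95 + 9.32
= −85.06 dBm → −85.1 dBm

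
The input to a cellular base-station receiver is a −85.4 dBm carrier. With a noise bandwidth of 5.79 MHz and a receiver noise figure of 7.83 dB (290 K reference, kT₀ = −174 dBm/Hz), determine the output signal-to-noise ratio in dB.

13.1 dB

Noise floor: N = −174 + 10 log₁₀(B) + NF
10 log₁₀(5.79×10⁶) = 67.63 dB
N = −174 + 67.63 + 7.83 = −98.54 dBm
SNR = P_sig − N = −85.4 − (−98.54) = 13.14 dB → 13.1 dB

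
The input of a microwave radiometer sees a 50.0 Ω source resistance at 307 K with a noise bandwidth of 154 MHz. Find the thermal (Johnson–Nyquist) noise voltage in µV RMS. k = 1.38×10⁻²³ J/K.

11.4 µV

V_n = √(4kTRB)
4kTRB = 4 × 1.38×10⁻²³ × 307 × 5.00×10¹ × 1.54×10⁸ = 1.30×10⁻¹⁰ V²
V_n = √(1.30×10⁻¹⁰) = 1.14×10⁻⁵ V = 11.4 µV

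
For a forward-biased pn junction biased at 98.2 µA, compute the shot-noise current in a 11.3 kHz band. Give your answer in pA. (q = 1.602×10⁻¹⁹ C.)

I_n = √(2qI·B)
2qI·B = 2 × 1.602×10⁻¹⁹ × 9.82×10⁻⁵ × 1.13×10⁴ = 3.56×10⁻¹⁹ A²
I_n = √(3.56×10⁻¹⁹) = 5.96×10⁻¹⁰ A = 596 pA

596 pA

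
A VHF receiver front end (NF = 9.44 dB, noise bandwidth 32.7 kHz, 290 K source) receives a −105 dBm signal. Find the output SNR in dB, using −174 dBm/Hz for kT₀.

Noise floor: N = −174 + 10 log₁₀(B) + NF
10 log₁₀(3.27×10⁴) = 45.15 dB
N = −174 + 45.15 + 9.44 = −119.41 dBm
SNR = P_sig − N = −105 − (−119.41) = 14.41 dB → 14.4 dB

14.4 dB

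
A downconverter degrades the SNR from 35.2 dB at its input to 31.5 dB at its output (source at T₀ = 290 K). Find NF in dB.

NF (dB) = SNR_in(dB) − SNR_out(dB) when the source is at T₀
NF = 35.2 − 31.5 = 3.7 dB

3.7 dB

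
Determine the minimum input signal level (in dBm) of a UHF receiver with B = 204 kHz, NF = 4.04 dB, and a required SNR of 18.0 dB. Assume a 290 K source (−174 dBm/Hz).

Sensitivity = −174 + 10 log₁₀(B) + NF + SNR_min
= −174 + 53.1 + 4.04 + 18.0
= −98.86 dBm → −98.9 dBm

−98.9 dBm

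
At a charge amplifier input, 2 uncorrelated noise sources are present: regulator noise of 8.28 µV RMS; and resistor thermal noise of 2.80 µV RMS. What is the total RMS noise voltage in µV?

8.74 µV

Uncorrelated sources add in power (mean-square): V_tot = √(ΣV_i²)
V_tot = √[(8.28×10⁻⁶)² + (2.80×10⁻⁶)²] = 8.74×10⁻⁶ V = 8.74 µV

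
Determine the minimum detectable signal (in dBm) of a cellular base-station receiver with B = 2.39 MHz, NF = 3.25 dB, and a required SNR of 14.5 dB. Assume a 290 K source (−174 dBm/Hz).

Sensitivity = −174 + 10 log₁₀(B) + NF + SNR_min
= −174 + 63.78 + 3.25 + 14.5
= −92.47 dBm → −92.5 dBm

−92.5 dBm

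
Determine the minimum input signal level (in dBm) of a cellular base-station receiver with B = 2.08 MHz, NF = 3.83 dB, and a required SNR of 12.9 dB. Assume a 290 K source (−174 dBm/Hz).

Sensitivity = −174 + 10 log₁₀(B) + NF + SNR_min
= −174 + 63.18 + 3.83 + 12.9
= −94.09 dBm → −94.1 dBm

−94.1 dBm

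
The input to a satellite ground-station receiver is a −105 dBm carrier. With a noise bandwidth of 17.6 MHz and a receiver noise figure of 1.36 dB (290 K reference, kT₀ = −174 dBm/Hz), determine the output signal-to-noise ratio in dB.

−4.8 dB

Noise floor: N = −174 + 10 log₁₀(B) + NF
10 log₁₀(1.76×10⁷) = 72.46 dB
N = −174 + 72.46 + 1.36 = −100.18 dBm
SNR = P_sig − N = −105 − (−100.18) = −4.82 dB → −4.8 dB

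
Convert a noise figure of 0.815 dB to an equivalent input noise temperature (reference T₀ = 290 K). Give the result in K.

59.9 K

F = 10^(0.815/10) = 1.20642
T_e = (F − 1)·T₀ = (1.20642 − 1) × 290 = 59.9 K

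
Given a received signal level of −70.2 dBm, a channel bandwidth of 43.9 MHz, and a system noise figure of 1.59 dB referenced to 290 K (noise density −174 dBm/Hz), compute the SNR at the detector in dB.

Noise floor: N = −174 + 10 log₁₀(B) + NF
10 log₁₀(4.39×10⁷) = 76.42 dB
N = −174 + 76.42 + 1.59 = −95.99 dBm
SNR = P_sig − N = −70.2 − (−95.99) = 25.79 dB → 25.8 dB

25.8 dB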